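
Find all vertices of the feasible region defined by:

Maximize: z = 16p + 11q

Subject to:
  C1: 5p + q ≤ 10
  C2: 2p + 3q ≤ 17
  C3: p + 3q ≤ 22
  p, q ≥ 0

(0, 0), (2, 0), (1, 5), (0, 5.667)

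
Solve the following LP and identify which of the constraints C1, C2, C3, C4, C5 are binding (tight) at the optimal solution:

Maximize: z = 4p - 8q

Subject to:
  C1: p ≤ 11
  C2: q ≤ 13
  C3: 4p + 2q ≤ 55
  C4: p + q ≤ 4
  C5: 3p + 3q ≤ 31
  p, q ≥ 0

At p = 4, q = 0, compute slack b - a·x for each constraint:
  C1: 11 − 4 = 7  (slack)
  C2: 13 − 0 = 13  (slack)
  C3: 55 − 16 = 39  (slack)
  C4: 4 − 4 = 0  (binding)
  C5: 31 − 12 = 19  (slack)

Optimal: p = 4, q = 0
Binding: C4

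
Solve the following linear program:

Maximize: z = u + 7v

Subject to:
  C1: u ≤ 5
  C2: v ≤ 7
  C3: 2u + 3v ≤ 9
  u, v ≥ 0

Evaluate the objective at each vertex of the feasible region:
  z(0, 0) = 0
  z(4.5, 0) = 4.5
  z(0, 3) = 21  ←
The maximum is at u = 0, v = 3.

u = 0, v = 3, z = 21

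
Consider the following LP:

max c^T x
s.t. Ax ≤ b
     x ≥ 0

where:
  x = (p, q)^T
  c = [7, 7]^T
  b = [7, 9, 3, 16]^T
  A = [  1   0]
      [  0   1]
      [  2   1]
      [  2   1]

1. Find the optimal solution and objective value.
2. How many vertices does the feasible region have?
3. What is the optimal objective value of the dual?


1. p = 0, q = 3, z = 21
2. 3
3. 21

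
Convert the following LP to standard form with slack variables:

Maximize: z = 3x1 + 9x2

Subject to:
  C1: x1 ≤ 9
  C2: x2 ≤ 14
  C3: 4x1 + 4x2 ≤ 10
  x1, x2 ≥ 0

max z = 3x1 + 9x2

s.t.
  x1 + s1 = 9
  x2 + s2 = 14
  4x1 + 4x2 + s3 = 10
  x1, x2, s1, s2, s3 ≥ 0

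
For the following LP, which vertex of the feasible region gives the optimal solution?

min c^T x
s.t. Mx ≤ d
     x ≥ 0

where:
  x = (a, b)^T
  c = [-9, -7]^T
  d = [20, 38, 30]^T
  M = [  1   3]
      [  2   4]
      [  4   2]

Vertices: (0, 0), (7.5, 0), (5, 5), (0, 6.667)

Evaluate the objective at each vertex of the feasible region:
  z(0, 0) = 0
  z(7.5, 0) = -67.5
  z(5, 5) = -80  ←
  z(0, 6.667) = -46.67
The minimum is at a = 5, b = 5.

(5, 5)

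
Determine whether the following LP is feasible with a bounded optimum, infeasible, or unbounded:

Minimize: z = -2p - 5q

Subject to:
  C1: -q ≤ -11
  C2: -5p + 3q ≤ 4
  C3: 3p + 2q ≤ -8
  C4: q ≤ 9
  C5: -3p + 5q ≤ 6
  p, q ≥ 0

Infeasible (no feasible solution exists)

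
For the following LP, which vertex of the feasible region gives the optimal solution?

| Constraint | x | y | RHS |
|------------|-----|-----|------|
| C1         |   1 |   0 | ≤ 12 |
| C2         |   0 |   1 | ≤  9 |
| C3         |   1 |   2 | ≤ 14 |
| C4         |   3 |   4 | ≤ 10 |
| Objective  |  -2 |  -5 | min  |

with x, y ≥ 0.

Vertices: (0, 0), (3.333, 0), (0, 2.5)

Evaluate the objective at each vertex of the feasible region:
  z(0, 0) = 0
  z(3.333, 0) = -6.667
  z(0, 2.5) = -12.5  ←
The minimum is at x = 0, y = 2.5.

(0, 2.5)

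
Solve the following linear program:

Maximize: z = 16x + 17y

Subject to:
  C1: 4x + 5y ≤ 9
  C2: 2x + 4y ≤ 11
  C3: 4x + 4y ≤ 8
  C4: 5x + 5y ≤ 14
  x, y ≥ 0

Evaluate the objective at each vertex of the feasible region:
  z(0, 0) = 0
  z(2, 0) = 32
  z(1, 1) = 33  ←
  z(0, 1.8) = 30.6
The maximum is at x = 1, y = 1.

x = 1, y = 1, z = 33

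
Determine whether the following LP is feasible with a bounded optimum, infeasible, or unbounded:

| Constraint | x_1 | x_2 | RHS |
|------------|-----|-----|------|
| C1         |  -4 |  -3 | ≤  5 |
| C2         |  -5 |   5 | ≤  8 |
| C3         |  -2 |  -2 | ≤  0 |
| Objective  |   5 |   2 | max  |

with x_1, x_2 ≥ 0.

Unbounded (objective can increase without bound)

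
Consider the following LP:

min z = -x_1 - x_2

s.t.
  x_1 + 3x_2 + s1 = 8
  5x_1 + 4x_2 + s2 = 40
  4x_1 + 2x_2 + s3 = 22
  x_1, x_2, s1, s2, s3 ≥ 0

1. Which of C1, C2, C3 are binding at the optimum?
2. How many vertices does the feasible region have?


1. C1, C3
2. 4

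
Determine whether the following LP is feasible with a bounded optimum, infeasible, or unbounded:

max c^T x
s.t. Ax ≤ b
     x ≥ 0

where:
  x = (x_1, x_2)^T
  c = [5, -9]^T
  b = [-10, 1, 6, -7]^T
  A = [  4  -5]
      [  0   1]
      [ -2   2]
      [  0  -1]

Infeasible (no feasible solution exists)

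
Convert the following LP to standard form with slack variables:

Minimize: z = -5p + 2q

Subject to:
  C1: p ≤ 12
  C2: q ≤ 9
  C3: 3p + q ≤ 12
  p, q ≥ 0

min z = -5p + 2q

s.t.
  p + s1 = 12
  q + s2 = 9
  3p + q + s3 = 12
  p, q, s1, s2, s3 ≥ 0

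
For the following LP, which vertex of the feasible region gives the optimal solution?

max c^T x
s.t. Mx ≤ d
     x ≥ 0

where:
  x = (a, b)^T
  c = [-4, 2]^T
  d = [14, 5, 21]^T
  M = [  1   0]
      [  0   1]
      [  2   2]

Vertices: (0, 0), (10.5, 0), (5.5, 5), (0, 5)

Evaluate the objective at each vertex of the feasible region:
  z(0, 0) = 0
  z(10.5, 0) = -42
  z(5.5, 5) = -12
  z(0, 5) = 10  ←
The maximum is at a = 0, b = 5.

(0, 5)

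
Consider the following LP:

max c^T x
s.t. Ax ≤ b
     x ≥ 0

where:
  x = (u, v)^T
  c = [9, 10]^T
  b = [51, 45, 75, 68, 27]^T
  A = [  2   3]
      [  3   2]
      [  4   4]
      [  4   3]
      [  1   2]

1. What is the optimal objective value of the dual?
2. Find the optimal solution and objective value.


1. 171
2. u = 9, v = 9, z = 171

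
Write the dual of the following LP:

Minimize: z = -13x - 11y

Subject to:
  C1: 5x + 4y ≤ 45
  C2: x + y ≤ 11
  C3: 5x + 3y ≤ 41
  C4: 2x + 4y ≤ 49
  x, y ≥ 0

Primal min cᵀx s.t. Ax ≤ b, x ≥ 0  →  Dual max −bᵀy s.t. Aᵀy ≥ −c, y ≥ 0.

Maximize: z = -45y1 - 11y2 - 41y3 - 49y4

Subject to:
  5y1 + y2 + 5y3 + 2y4 ≥ 13
  4y1 + y2 + 3y3 + 4y4 ≥ 11
  y1, y2, y3, y4 ≥ 0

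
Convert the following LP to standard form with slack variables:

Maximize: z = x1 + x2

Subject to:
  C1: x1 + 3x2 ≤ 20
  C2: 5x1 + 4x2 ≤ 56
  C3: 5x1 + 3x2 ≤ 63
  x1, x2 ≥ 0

max z = x1 + x2

s.t.
  x1 + 3x2 + s1 = 20
  5x1 + 4x2 + s2 = 56
  5x1 + 3x2 + s3 = 63
  x1, x2, s1, s2, s3 ≥ 0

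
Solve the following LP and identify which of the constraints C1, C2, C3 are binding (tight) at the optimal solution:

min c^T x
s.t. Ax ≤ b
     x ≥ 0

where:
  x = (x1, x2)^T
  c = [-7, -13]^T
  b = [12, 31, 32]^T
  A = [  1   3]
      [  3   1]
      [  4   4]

At x1 = 6, x2 = 2, compute slack b - a·x for each constraint:
  C1: 12 − 12 = 0  (binding)
  C2: 31 − 20 = 11  (slack)
  C3: 32 − 32 = 0  (binding)

Optimal: x1 = 6, x2 = 2
Binding: C1, C3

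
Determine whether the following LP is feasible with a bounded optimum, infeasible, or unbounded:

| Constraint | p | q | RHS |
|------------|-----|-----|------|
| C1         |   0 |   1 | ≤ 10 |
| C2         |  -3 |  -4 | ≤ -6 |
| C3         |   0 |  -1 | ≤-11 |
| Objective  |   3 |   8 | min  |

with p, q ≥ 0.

Infeasible (no feasible solution exists)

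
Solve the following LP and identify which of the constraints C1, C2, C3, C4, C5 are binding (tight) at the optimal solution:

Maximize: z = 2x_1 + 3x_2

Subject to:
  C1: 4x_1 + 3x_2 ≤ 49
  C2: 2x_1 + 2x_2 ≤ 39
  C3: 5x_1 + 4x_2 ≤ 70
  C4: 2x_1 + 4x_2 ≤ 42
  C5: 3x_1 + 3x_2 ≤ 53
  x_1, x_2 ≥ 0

At x_1 = 7, x_2 = 7, compute slack b - a·x for each constraint:
  C1: 49 − 49 = 0  (binding)
  C2: 39 − 28 = 11  (slack)
  C3: 70 − 63 = 7  (slack)
  C4: 42 − 42 = 0  (binding)
  C5: 53 − 42 = 11  (slack)

Optimal: x_1 = 7, x_2 = 7
Binding: C1, C4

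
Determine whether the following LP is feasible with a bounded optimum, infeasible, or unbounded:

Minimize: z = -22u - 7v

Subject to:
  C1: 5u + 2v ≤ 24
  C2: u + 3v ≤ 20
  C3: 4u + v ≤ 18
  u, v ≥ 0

Feasible with a bounded optimal solution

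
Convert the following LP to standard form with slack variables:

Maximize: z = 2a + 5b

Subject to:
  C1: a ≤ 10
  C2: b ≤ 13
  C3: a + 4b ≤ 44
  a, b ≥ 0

max z = 2a + 5b

s.t.
  a + s1 = 10
  b + s2 = 13
  a + 4b + s3 = 44
  a, b, s1, s2, s3 ≥ 0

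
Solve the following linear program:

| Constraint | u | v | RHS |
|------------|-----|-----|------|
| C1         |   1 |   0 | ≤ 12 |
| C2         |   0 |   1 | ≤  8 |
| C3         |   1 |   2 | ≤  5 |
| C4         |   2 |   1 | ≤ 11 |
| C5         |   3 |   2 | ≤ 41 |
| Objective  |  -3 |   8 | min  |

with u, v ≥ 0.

Evaluate the objective at each vertex of the feasible region:
  z(0, 0) = 0
  z(5, 0) = -15  ←
  z(0, 2.5) = 20
The minimum is at u = 5, v = 0.

u = 5, v = 0, z = -15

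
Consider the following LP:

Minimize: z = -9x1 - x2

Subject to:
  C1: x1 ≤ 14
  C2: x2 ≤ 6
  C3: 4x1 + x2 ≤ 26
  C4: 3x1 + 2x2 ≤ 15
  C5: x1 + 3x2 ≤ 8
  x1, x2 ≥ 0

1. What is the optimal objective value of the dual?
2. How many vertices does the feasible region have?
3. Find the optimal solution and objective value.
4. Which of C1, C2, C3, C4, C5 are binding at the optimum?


1. -45
2. 4
3. x1 = 5, x2 = 0, z = -45
4. C4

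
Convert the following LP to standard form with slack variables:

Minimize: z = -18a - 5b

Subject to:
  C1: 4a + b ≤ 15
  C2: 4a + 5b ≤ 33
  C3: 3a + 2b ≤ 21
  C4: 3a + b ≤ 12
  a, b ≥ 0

min z = -18a - 5b

s.t.
  4a + b + s1 = 15
  4a + 5b + s2 = 33
  3a + 2b + s3 = 21
  3a + b + s4 = 12
  a, b, s1, s2, s3, s4 ≥ 0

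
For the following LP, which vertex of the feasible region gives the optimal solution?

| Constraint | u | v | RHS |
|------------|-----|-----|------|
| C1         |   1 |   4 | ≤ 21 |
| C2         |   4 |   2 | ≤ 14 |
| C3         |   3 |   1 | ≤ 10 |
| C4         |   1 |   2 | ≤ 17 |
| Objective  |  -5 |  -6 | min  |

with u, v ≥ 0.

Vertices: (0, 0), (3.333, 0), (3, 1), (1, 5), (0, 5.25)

Evaluate the objective at each vertex of the feasible region:
  z(0, 0) = 0
  z(3.333, 0) = -16.67
  z(3, 1) = -21
  z(1, 5) = -35  ←
  z(0, 5.25) = -31.5
The minimum is at u = 1, v = 5.

(1, 5)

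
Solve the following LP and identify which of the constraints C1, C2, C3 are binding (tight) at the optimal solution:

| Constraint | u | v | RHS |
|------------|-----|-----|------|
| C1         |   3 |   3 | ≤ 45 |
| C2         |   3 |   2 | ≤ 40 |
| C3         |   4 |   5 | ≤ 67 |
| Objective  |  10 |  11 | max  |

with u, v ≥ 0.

At u = 8, v = 7, compute slack b - a·x for each constraint:
  C1: 45 − 45 = 0  (binding)
  C2: 40 − 38 = 2  (slack)
  C3: 67 − 67 = 0  (binding)

Optimal: u = 8, v = 7
Binding: C1, C3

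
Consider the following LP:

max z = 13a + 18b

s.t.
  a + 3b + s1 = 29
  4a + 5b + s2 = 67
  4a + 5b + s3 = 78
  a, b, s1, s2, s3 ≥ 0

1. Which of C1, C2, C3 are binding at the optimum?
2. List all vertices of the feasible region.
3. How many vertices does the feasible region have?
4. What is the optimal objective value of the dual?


1. C1, C2
2. (0, 0), (16.75, 0), (8, 7), (0, 9.667)
3. 4
4. 230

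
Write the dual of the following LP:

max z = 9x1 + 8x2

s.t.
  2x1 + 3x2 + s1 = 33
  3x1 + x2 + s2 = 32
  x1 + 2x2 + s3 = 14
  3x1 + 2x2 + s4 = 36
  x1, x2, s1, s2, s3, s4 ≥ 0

Primal max cᵀx s.t. Ax ≤ b, x ≥ 0  →  Dual min bᵀy s.t. Aᵀy ≥ c, y ≥ 0.

Minimize: z = 33y1 + 32y2 + 14y3 + 36y4

Subject to:
  2y1 + 3y2 + y3 + 3y4 ≥ 9
  3y1 + y2 + 2y3 + 2y4 ≥ 8
  y1, y2, y3, y4 ≥ 0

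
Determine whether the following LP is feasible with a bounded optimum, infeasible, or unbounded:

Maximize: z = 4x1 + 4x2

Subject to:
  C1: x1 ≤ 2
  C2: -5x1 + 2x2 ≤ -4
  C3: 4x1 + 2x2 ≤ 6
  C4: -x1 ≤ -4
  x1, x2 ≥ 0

Infeasible (no feasible solution exists)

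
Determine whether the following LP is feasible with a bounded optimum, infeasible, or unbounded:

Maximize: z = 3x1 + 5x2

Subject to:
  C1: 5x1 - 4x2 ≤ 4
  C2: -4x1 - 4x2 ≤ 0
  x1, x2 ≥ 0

Unbounded (objective can increase without bound)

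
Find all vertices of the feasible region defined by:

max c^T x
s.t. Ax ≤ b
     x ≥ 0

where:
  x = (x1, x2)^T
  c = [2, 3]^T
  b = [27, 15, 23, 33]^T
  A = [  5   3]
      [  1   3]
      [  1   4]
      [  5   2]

(0, 0), (5.4, 0), (3, 4), (0, 5)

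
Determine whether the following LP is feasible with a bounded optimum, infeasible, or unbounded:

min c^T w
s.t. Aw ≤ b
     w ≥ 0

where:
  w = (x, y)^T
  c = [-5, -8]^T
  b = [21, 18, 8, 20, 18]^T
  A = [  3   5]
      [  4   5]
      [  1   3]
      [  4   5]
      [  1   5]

Feasible with a bounded optimal solution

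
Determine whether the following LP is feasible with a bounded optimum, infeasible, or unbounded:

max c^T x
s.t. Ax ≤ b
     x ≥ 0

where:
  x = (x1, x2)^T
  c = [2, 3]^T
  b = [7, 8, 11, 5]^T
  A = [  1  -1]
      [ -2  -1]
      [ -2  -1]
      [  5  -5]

Unbounded (objective can increase without bound)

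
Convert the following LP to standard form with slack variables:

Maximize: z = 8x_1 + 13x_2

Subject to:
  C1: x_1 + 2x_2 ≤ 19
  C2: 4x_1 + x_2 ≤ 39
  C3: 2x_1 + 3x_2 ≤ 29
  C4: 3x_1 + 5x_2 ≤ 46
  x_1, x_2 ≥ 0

max z = 8x_1 + 13x_2

s.t.
  x_1 + 2x_2 + s1 = 19
  4x_1 + x_2 + s2 = 39
  2x_1 + 3x_2 + s3 = 29
  3x_1 + 5x_2 + s4 = 46
  x_1, x_2, s1, s2, s3, s4 ≥ 0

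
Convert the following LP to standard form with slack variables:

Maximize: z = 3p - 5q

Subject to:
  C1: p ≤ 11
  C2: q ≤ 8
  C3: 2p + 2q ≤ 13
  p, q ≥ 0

max z = 3p - 5q

s.t.
  p + s1 = 11
  q + s2 = 8
  2p + 2q + s3 = 13
  p, q, s1, s2, s3 ≥ 0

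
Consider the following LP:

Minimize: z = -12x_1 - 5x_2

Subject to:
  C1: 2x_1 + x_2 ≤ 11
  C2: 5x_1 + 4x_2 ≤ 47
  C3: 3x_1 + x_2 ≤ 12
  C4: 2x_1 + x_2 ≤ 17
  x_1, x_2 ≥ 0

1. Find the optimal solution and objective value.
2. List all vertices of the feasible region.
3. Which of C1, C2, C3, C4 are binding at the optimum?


1. x_1 = 1, x_2 = 9, z = -57
2. (0, 0), (4, 0), (1, 9), (0, 11)
3. C1, C3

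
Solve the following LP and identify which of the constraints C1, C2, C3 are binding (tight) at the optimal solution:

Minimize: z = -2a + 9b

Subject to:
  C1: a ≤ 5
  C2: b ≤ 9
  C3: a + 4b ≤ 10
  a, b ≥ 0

At a = 5, b = 0, compute slack b - a·x for each constraint:
  C1: 5 − 5 = 0  (binding)
  C2: 9 − 0 = 9  (slack)
  C3: 10 − 5 = 5  (slack)

Optimal: a = 5, b = 0
Binding: C1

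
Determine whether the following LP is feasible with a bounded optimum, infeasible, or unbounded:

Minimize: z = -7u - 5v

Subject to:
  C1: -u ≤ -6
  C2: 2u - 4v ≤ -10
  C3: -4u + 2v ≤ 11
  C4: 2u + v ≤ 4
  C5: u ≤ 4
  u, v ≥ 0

Infeasible (no feasible solution exists)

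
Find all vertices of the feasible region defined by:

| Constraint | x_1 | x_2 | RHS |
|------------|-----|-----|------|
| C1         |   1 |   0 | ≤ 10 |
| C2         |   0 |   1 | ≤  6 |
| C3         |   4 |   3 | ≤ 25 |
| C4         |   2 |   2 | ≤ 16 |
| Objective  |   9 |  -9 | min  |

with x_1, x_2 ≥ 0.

(0, 0), (6.25, 0), (1.75, 6), (0, 6)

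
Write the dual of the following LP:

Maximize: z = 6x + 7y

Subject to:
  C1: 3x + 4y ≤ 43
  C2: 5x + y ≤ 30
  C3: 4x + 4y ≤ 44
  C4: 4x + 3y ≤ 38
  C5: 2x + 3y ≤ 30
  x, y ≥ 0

Primal max cᵀx s.t. Ax ≤ b, x ≥ 0  →  Dual min bᵀy s.t. Aᵀy ≥ c, y ≥ 0.

Minimize: z = 43y1 + 30y2 + 44y3 + 38y4 + 30y5

Subject to:
  3y1 + 5y2 + 4y3 + 4y4 + 2y5 ≥ 6
  4y1 + y2 + 4y3 + 3y4 + 3y5 ≥ 7
  y1, y2, y3, y4, y5 ≥ 0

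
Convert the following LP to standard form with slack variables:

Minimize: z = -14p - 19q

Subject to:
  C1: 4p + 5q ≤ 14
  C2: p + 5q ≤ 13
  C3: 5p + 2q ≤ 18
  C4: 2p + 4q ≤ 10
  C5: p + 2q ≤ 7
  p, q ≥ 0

min z = -14p - 19q

s.t.
  4p + 5q + s1 = 14
  p + 5q + s2 = 13
  5p + 2q + s3 = 18
  2p + 4q + s4 = 10
  p + 2q + s5 = 7
  p, q, s1, s2, s3, s4, s5 ≥ 0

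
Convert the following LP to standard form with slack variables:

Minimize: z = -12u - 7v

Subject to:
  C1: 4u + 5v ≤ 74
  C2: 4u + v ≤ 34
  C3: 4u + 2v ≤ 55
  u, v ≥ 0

min z = -12u - 7v

s.t.
  4u + 5v + s1 = 74
  4u + v + s2 = 34
  4u + 2v + s3 = 55
  u, v, s1, s2, s3 ≥ 0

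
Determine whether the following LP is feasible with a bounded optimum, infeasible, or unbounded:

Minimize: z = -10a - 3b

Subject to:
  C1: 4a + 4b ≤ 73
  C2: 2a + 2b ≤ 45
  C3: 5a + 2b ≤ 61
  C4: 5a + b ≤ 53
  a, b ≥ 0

Feasible with a bounded optimal solution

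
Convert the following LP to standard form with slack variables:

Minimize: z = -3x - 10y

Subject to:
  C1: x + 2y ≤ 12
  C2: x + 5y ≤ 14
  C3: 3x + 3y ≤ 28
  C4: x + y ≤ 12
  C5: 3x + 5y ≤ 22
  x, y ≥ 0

min z = -3x - 10y

s.t.
  x + 2y + s1 = 12
  x + 5y + s2 = 14
  3x + 3y + s3 = 28
  x + y + s4 = 12
  3x + 5y + s5 = 22
  x, y, s1, s2, s3, s4, s5 ≥ 0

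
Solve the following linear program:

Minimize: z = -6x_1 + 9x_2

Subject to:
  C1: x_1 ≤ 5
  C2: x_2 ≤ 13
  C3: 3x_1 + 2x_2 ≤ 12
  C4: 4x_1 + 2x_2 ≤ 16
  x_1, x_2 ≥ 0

Evaluate the objective at each vertex of the feasible region:
  z(0, 0) = 0
  z(4, 0) = -24  ←
  z(0, 6) = 54
The minimum is at x_1 = 4, x_2 = 0.

x_1 = 4, x_2 = 0, z = -24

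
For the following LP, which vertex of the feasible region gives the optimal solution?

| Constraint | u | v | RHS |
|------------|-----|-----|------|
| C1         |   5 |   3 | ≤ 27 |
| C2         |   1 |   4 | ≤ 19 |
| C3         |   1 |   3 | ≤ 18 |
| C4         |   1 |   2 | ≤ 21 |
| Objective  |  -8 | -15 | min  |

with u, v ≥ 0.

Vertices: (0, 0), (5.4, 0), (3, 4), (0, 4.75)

Evaluate the objective at each vertex of the feasible region:
  z(0, 0) = 0
  z(5.4, 0) = -43.2
  z(3, 4) = -84  ←
  z(0, 4.75) = -71.25
The minimum is at u = 3, v = 4.

(3, 4)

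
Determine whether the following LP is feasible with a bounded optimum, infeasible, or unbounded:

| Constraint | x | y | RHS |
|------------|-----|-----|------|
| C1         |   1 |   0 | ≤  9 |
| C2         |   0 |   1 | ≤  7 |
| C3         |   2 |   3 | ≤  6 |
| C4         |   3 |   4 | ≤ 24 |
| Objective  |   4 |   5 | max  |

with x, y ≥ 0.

Feasible with a bounded optimal solution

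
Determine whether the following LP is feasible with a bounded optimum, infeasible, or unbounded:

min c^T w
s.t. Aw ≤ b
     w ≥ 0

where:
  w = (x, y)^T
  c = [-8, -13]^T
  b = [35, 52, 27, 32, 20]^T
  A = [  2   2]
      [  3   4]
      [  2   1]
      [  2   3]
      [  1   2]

Feasible with a bounded optimal solution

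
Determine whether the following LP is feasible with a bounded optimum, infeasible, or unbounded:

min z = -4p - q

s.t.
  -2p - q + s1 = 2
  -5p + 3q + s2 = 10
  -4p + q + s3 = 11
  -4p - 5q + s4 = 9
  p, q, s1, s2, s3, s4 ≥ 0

Unbounded (objective can decrease without bound)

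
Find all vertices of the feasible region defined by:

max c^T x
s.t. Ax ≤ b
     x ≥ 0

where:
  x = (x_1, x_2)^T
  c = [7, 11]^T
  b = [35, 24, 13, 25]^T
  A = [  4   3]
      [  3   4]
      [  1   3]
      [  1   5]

(0, 0), (8, 0), (4, 3), (0, 4.333)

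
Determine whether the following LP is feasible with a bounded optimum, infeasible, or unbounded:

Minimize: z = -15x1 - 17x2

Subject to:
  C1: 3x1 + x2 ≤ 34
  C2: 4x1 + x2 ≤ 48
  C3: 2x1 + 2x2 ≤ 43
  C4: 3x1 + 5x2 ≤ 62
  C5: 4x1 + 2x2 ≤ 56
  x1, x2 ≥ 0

Feasible with a bounded optimal solution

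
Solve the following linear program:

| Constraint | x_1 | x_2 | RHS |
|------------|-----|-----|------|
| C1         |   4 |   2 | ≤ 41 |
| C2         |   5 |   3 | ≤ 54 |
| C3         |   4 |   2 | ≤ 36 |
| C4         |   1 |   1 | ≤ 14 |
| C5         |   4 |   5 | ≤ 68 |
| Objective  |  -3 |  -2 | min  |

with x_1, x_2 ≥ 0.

Evaluate the objective at each vertex of the feasible region:
  z(0, 0) = 0
  z(9, 0) = -27
  z(4, 10) = -32  ←
  z(2, 12) = -30
  z(0, 13.6) = -27.2
The minimum is at x_1 = 4, x_2 = 10.

x_1 = 4, x_2 = 10, z = -32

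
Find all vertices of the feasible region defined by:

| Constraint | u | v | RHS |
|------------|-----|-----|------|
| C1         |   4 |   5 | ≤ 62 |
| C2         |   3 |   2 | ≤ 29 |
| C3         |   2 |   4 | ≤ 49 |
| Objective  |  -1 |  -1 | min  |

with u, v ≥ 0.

(0, 0), (9.667, 0), (3, 10), (0.5, 12), (0, 12.25)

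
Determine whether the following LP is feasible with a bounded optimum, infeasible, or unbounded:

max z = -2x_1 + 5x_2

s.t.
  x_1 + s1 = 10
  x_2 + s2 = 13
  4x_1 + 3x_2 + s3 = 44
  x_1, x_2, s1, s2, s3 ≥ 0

Feasible with a bounded optimal solution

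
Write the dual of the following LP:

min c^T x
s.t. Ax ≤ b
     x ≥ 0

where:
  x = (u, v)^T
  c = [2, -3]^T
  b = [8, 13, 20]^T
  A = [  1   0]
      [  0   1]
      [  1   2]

Primal min cᵀx s.t. Ax ≤ b, x ≥ 0  →  Dual max −bᵀy s.t. Aᵀy ≥ −c, y ≥ 0.

Maximize: z = -8y1 - 13y2 - 20y3

Subject to:
  y1 + y3 ≥ -2
  y2 + 2y3 ≥ 3
  y1, y2, y3 ≥ 0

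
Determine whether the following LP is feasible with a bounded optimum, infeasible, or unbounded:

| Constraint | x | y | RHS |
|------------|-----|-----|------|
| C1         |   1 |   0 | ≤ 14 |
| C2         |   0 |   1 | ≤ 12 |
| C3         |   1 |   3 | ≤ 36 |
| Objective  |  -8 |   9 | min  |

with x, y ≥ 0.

Feasible with a bounded optimal solution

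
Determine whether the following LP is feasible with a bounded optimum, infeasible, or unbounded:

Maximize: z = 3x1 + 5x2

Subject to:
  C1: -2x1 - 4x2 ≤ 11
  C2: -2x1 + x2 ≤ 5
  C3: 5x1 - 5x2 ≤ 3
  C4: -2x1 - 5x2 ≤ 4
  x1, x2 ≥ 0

Unbounded (objective can increase without bound)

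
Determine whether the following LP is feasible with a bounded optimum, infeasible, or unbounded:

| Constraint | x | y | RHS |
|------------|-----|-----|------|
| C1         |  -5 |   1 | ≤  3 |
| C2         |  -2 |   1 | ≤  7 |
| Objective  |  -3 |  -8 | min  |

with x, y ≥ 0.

Unbounded (objective can decrease without bound)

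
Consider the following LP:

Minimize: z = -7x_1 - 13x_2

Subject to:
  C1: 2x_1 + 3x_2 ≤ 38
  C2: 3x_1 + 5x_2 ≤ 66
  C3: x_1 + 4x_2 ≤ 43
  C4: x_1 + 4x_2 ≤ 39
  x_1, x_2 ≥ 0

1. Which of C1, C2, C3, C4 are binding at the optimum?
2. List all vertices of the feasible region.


1. C1, C4
2. (0, 0), (19, 0), (7, 8), (0, 9.75)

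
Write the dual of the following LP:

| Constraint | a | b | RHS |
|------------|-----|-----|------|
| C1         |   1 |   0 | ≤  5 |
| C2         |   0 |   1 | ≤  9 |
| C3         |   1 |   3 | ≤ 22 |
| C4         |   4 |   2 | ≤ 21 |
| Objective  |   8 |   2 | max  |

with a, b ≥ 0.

Primal max cᵀx s.t. Ax ≤ b, x ≥ 0  →  Dual min bᵀy s.t. Aᵀy ≥ c, y ≥ 0.

Minimize: z = 5y1 + 9y2 + 22y3 + 21y4

Subject to:
  y1 + y3 + 4y4 ≥ 8
  y2 + 3y3 + 2y4 ≥ 2
  y1, y2, y3, y4 ≥ 0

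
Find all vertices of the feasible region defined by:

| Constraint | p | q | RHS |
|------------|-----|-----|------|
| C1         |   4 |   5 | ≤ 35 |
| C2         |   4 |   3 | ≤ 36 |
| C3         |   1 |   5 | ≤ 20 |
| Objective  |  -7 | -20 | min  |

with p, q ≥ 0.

(0, 0), (8.75, 0), (5, 3), (0, 4)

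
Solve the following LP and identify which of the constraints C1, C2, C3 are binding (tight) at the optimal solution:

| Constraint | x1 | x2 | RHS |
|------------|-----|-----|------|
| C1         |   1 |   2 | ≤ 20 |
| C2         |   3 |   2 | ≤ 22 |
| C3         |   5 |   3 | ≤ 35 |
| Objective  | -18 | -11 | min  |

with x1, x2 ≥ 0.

At x1 = 4, x2 = 5, compute slack b - a·x for each constraint:
  C1: 20 − 14 = 6  (slack)
  C2: 22 − 22 = 0  (binding)
  C3: 35 − 35 = 0  (binding)

Optimal: x1 = 4, x2 = 5
Binding: C2, C3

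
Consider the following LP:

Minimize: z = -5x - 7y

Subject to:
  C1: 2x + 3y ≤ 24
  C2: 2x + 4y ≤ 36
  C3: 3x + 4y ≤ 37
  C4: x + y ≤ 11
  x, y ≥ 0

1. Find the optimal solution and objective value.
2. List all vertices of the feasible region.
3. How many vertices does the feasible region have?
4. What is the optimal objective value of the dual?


1. x = 9, y = 2, z = -59
2. (0, 0), (11, 0), (9, 2), (0, 8)
3. 4
4. -59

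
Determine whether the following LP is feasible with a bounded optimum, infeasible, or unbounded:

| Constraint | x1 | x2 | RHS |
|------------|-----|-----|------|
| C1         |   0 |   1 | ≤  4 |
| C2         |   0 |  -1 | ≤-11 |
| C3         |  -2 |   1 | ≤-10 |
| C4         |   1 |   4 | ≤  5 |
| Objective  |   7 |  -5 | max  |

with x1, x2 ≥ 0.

Infeasible (no feasible solution exists)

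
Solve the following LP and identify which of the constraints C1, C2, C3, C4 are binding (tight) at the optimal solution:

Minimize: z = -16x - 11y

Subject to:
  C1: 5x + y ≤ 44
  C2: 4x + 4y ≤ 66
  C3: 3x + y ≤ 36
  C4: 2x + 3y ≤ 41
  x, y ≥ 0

At x = 7, y = 9, compute slack b - a·x for each constraint:
  C1: 44 − 44 = 0  (binding)
  C2: 66 − 64 = 2  (slack)
  C3: 36 − 30 = 6  (slack)
  C4: 41 − 41 = 0  (binding)

Optimal: x = 7, y = 9
Binding: C1, C4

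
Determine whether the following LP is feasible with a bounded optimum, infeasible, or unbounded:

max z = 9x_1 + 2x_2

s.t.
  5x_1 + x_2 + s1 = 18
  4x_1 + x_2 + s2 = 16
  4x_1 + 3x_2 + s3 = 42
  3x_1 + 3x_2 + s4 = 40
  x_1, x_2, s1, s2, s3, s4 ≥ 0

Feasible with a bounded optimal solution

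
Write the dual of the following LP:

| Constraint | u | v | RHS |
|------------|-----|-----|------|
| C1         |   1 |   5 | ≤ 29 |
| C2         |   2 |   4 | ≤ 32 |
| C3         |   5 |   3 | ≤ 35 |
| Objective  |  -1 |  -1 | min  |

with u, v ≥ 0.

Primal min cᵀx s.t. Ax ≤ b, x ≥ 0  →  Dual max −bᵀy s.t. Aᵀy ≥ −c, y ≥ 0.

Maximize: z = -29y1 - 32y2 - 35y3

Subject to:
  y1 + 2y2 + 5y3 ≥ 1
  5y1 + 4y2 + 3y3 ≥ 1
  y1, y2, y3 ≥ 0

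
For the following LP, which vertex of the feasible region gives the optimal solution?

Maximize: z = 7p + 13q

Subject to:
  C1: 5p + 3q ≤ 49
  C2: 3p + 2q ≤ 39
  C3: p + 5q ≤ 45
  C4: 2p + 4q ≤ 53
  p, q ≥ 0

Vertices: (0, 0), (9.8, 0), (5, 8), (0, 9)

Evaluate the objective at each vertex of the feasible region:
  z(0, 0) = 0
  z(9.8, 0) = 68.6
  z(5, 8) = 139  ←
  z(0, 9) = 117
The maximum is at p = 5, q = 8.

(5, 8)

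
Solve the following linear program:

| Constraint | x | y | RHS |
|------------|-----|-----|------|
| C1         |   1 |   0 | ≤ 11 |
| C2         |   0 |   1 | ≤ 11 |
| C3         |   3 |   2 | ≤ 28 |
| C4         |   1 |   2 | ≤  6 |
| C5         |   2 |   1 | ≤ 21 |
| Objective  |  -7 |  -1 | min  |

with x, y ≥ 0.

Evaluate the objective at each vertex of the feasible region:
  z(0, 0) = 0
  z(6, 0) = -42  ←
  z(0, 3) = -3
The minimum is at x = 6, y = 0.

x = 6, y = 0, z = -42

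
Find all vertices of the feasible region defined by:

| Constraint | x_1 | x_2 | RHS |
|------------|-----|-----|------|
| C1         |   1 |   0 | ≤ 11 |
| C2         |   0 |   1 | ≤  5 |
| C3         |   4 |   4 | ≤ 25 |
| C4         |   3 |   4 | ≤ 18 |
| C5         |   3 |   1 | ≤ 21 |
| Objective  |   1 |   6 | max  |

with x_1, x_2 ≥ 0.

(0, 0), (6, 0), (0, 4.5)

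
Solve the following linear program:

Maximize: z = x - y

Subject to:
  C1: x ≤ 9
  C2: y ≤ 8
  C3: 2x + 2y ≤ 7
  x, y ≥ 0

Evaluate the objective at each vertex of the feasible region:
  z(0, 0) = 0
  z(3.5, 0) = 3.5  ←
  z(0, 3.5) = -3.5
The maximum is at x = 3.5, y = 0.

x = 3.5, y = 0, z = 3.5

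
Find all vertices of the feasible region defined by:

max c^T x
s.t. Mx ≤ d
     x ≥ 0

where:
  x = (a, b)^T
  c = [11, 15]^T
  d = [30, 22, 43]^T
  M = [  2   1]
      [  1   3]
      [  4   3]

(0, 0), (10.75, 0), (7, 5), (0, 7.333)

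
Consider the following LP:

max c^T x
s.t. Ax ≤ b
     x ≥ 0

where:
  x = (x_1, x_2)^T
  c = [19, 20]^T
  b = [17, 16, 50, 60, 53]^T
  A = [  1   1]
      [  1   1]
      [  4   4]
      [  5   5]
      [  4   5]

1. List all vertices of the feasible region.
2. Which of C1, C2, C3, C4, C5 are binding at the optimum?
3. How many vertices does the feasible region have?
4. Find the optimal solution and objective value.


1. (0, 0), (12, 0), (7, 5), (0, 10.6)
2. C4, C5
3. 4
4. x_1 = 7, x_2 = 5, z = 233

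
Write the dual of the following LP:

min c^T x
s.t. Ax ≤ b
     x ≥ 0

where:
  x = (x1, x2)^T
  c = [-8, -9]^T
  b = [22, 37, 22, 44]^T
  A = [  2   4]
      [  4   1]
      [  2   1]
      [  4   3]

Primal min cᵀx s.t. Ax ≤ b, x ≥ 0  →  Dual max −bᵀy s.t. Aᵀy ≥ −c, y ≥ 0.

Maximize: z = -22y1 - 37y2 - 22y3 - 44y4

Subject to:
  2y1 + 4y2 + 2y3 + 4y4 ≥ 8
  4y1 + y2 + y3 + 3y4 ≥ 9
  y1, y2, y3, y4 ≥ 0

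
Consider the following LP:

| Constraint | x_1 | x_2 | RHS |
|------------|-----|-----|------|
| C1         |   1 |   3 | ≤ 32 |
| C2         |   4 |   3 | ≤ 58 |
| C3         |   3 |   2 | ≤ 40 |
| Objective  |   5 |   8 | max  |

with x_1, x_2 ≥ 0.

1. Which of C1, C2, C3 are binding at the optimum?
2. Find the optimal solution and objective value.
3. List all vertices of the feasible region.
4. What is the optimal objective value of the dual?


1. C1, C3
2. x_1 = 8, x_2 = 8, z = 104
3. (0, 0), (13.33, 0), (8, 8), (0, 10.67)
4. 104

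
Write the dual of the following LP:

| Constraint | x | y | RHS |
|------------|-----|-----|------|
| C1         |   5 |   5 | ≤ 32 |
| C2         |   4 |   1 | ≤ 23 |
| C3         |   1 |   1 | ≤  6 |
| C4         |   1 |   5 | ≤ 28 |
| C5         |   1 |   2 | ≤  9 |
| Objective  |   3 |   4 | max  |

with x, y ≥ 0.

Primal max cᵀx s.t. Ax ≤ b, x ≥ 0  →  Dual min bᵀy s.t. Aᵀy ≥ c, y ≥ 0.

Minimize: z = 32y1 + 23y2 + 6y3 + 28y4 + 9y5

Subject to:
  5y1 + 4y2 + y3 + y4 + y5 ≥ 3
  5y1 + y2 + y3 + 5y4 + 2y5 ≥ 4
  y1, y2, y3, y4, y5 ≥ 0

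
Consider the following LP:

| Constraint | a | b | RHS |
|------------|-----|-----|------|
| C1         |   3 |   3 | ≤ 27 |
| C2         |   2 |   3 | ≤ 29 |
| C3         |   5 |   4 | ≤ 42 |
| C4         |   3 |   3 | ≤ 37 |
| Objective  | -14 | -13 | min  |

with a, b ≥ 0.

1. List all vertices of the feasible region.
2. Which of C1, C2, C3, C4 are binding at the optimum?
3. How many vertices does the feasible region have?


1. (0, 0), (8.4, 0), (6, 3), (0, 9)
2. C1, C3
3. 4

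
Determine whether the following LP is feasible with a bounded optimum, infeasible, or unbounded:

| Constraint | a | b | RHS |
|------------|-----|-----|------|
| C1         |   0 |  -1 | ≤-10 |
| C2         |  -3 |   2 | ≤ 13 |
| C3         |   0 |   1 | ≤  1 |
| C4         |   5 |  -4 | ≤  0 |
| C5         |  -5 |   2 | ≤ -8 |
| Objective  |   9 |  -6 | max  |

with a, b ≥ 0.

Infeasible (no feasible solution exists)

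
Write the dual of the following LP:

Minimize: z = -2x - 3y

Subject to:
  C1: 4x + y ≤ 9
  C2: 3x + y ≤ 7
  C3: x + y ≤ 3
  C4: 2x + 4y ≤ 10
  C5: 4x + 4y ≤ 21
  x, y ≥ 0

Primal min cᵀx s.t. Ax ≤ b, x ≥ 0  →  Dual max −bᵀy s.t. Aᵀy ≥ −c, y ≥ 0.

Maximize: z = -9y1 - 7y2 - 3y3 - 10y4 - 21y5

Subject to:
  4y1 + 3y2 + y3 + 2y4 + 4y5 ≥ 2
  y1 + y2 + y3 + 4y4 + 4y5 ≥ 3
  y1, y2, y3, y4, y5 ≥ 0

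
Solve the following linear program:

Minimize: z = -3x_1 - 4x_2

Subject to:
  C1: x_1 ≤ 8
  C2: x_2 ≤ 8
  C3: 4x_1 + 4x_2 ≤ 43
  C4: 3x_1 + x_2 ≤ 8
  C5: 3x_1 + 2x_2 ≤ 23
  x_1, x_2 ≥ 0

Evaluate the objective at each vertex of the feasible region:
  z(0, 0) = 0
  z(2.667, 0) = -8
  z(0, 8) = -32  ←
The minimum is at x_1 = 0, x_2 = 8.

x_1 = 0, x_2 = 8, z = -32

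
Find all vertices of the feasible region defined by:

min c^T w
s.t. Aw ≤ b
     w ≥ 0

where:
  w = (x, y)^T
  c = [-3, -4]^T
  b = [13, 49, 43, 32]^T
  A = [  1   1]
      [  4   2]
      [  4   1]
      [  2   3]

(0, 0), (10.75, 0), (10, 3), (7, 6), (0, 10.67)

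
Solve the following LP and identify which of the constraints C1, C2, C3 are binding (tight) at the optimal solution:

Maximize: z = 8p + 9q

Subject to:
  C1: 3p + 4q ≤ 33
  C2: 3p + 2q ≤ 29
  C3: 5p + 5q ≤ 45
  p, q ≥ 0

At p = 3, q = 6, compute slack b - a·x for each constraint:
  C1: 33 − 33 = 0  (binding)
  C2: 29 − 21 = 8  (slack)
  C3: 45 − 45 = 0  (binding)

Optimal: p = 3, q = 6
Binding: C1, C3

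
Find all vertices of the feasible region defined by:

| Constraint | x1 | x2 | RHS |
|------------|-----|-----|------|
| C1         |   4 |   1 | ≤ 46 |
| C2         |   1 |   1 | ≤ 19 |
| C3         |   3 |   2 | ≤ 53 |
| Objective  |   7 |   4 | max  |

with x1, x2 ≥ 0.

(0, 0), (11.5, 0), (9, 10), (0, 19)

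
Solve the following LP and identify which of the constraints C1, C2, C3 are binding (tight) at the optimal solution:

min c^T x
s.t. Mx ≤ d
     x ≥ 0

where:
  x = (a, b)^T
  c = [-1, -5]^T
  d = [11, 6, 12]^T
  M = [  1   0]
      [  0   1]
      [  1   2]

At a = 0, b = 6, compute slack b - a·x for each constraint:
  C1: 11 − 0 = 11  (slack)
  C2: 6 − 6 = 0  (binding)
  C3: 12 − 12 = 0  (binding)

Optimal: a = 0, b = 6
Binding: C2, C3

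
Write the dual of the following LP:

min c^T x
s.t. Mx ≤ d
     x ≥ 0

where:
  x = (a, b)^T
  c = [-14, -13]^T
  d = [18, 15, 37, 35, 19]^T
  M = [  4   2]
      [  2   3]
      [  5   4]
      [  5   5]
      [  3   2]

Primal min cᵀx s.t. Ax ≤ b, x ≥ 0  →  Dual max −bᵀy s.t. Aᵀy ≥ −c, y ≥ 0.

Maximize: z = -18y1 - 15y2 - 37y3 - 35y4 - 19y5

Subject to:
  4y1 + 2y2 + 5y3 + 5y4 + 3y5 ≥ 14
  2y1 + 3y2 + 4y3 + 5y4 + 2y5 ≥ 13
  y1, y2, y3, y4, y5 ≥ 0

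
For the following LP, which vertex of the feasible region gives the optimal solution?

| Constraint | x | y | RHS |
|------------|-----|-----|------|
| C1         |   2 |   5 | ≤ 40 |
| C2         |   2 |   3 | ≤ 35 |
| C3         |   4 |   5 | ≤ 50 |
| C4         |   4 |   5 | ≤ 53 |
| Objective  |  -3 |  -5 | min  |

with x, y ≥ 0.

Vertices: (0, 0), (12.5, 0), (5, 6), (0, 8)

Evaluate the objective at each vertex of the feasible region:
  z(0, 0) = 0
  z(12.5, 0) = -37.5
  z(5, 6) = -45  ←
  z(0, 8) = -40
The minimum is at x = 5, y = 6.

(5, 6)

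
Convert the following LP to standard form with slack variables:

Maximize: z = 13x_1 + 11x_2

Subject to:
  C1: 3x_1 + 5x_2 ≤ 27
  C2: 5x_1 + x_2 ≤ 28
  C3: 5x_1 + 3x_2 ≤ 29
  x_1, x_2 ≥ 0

max z = 13x_1 + 11x_2

s.t.
  3x_1 + 5x_2 + s1 = 27
  5x_1 + x_2 + s2 = 28
  5x_1 + 3x_2 + s3 = 29
  x_1, x_2, s1, s2, s3 ≥ 0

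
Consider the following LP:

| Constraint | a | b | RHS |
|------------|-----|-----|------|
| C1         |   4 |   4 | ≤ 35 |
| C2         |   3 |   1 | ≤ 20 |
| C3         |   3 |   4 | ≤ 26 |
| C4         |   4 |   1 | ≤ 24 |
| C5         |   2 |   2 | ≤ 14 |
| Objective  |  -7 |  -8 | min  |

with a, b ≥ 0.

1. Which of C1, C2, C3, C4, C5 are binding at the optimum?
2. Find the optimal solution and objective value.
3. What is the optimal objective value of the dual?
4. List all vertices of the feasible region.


1. C3, C5
2. a = 2, b = 5, z = -54
3. -54
4. (0, 0), (6, 0), (5.667, 1.333), (2, 5), (0, 6.5)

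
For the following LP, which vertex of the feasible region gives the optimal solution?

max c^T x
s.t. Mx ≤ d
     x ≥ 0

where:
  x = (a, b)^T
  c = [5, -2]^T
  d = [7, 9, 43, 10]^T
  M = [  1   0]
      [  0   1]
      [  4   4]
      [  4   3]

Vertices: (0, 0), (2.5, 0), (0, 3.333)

Evaluate the objective at each vertex of the feasible region:
  z(0, 0) = 0
  z(2.5, 0) = 12.5  ←
  z(0, 3.333) = -6.667
The maximum is at a = 2.5, b = 0.

(2.5, 0)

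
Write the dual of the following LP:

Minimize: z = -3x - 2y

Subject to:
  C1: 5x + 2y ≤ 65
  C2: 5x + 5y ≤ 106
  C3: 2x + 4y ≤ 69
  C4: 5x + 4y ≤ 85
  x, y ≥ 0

Primal min cᵀx s.t. Ax ≤ b, x ≥ 0  →  Dual max −bᵀy s.t. Aᵀy ≥ −c, y ≥ 0.

Maximize: z = -65y1 - 106y2 - 69y3 - 85y4

Subject to:
  5y1 + 5y2 + 2y3 + 5y4 ≥ 3
  2y1 + 5y2 + 4y3 + 4y4 ≥ 2
  y1, y2, y3, y4 ≥ 0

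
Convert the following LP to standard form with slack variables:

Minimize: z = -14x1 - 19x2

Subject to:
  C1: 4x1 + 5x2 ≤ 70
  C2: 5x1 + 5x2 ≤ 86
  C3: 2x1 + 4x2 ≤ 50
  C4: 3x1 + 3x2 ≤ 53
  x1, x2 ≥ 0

min z = -14x1 - 19x2

s.t.
  4x1 + 5x2 + s1 = 70
  5x1 + 5x2 + s2 = 86
  2x1 + 4x2 + s3 = 50
  3x1 + 3x2 + s4 = 53
  x1, x2, s1, s2, s3, s4 ≥ 0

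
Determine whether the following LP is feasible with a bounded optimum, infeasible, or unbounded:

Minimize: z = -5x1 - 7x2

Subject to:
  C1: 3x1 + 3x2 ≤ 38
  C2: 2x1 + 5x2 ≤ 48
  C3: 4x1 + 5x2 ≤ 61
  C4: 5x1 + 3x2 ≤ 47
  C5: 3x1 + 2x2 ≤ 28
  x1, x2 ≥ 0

Feasible with a bounded optimal solution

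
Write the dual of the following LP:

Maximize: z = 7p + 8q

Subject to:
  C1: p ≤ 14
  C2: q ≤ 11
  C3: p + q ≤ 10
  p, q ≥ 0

Primal max cᵀx s.t. Ax ≤ b, x ≥ 0  →  Dual min bᵀy s.t. Aᵀy ≥ c, y ≥ 0.

Minimize: z = 14y1 + 11y2 + 10y3

Subject to:
  y1 + y3 ≥ 7
  y2 + y3 ≥ 8
  y1, y2, y3 ≥ 0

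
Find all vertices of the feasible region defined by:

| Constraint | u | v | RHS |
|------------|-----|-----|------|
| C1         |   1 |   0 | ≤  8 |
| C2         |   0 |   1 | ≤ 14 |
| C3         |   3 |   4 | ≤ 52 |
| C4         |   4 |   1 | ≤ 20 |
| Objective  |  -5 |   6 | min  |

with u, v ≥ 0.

(0, 0), (5, 0), (2.154, 11.38), (0, 13)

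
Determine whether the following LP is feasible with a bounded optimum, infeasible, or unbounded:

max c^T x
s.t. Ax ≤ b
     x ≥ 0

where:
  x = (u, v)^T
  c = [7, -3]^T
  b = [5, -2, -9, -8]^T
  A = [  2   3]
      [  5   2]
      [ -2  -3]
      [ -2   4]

Infeasible (no feasible solution exists)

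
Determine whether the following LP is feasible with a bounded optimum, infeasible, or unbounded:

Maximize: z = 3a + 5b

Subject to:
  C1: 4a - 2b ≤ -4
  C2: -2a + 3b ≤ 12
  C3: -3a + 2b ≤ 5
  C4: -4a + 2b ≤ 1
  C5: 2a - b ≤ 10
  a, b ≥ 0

Infeasible (no feasible solution exists)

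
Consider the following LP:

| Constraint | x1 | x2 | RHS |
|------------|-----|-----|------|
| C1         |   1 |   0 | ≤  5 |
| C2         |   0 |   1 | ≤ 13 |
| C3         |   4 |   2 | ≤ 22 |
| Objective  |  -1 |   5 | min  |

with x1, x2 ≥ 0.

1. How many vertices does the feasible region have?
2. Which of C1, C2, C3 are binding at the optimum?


1. 4
2. C1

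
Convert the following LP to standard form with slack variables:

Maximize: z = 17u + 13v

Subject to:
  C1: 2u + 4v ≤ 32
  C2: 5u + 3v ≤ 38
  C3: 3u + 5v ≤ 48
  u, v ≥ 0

max z = 17u + 13v

s.t.
  2u + 4v + s1 = 32
  5u + 3v + s2 = 38
  3u + 5v + s3 = 48
  u, v, s1, s2, s3 ≥ 0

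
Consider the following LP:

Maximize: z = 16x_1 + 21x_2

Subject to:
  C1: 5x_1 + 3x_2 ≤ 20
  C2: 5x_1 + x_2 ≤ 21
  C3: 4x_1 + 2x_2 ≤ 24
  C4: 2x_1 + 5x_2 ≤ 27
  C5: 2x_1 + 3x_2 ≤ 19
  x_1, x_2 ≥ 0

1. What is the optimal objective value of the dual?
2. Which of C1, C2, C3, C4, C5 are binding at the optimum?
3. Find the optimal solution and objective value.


1. 121
2. C1, C4
3. x_1 = 1, x_2 = 5, z = 121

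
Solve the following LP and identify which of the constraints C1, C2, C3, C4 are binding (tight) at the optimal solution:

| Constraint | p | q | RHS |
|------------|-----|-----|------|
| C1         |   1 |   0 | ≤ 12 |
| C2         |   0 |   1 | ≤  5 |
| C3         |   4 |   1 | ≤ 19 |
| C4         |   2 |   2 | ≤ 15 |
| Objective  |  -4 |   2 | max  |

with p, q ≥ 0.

At p = 0, q = 5, compute slack b - a·x for each constraint:
  C1: 12 − 0 = 12  (slack)
  C2: 5 − 5 = 0  (binding)
  C3: 19 − 5 = 14  (slack)
  C4: 15 − 10 = 5  (slack)

Optimal: p = 0, q = 5
Binding: C2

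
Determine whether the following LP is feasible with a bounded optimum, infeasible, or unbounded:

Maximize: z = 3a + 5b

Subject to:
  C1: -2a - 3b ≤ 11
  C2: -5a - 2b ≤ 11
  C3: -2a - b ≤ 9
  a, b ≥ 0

Unbounded (objective can increase without bound)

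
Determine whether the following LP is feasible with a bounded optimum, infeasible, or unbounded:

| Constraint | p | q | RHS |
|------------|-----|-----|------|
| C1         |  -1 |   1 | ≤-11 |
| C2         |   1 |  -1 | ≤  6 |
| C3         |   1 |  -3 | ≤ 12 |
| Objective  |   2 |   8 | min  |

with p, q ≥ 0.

Infeasible (no feasible solution exists)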